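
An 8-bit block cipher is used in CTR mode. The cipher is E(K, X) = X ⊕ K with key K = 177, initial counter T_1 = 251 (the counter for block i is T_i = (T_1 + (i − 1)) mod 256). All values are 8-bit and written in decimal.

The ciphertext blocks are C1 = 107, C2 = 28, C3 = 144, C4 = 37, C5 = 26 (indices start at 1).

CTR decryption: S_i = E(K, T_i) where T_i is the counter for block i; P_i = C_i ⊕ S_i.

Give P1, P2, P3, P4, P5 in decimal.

P1: T = 251, S = E(K, T) = 74; 107 ⊕ 74 = 33.
P2: T = 252, S = E(K, T) = 77; 28 ⊕ 77 = 81.
P3: T = 253, S = E(K, T) = 76; 144 ⊕ 76 = 220.
P4: T = 254, S = E(K, T) = 79; 37 ⊕ 79 = 106.
P5: T = 255, S = E(K, T) = 78; 26 ⊕ 78 = 84.

P1 = 33, P2 = 81, P3 = 220, P4 = 106, P5 = 84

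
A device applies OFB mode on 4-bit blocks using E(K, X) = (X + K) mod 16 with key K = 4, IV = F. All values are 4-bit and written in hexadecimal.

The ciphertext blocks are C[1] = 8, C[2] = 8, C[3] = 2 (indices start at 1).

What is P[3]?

OFB decryption: S_i = E(K, S_{i−1}) with S_{0} = IV; P_i = C_i ⊕ S_i.
P[1]: S = E(K, F) = 3; 8 ⊕ 3 = B.
P[2]: S = E(K, 3) = 7; 8 ⊕ 7 = F.
P[3]: S = E(K, 7) = B; 2 ⊕ B = 9.

P[3] = 9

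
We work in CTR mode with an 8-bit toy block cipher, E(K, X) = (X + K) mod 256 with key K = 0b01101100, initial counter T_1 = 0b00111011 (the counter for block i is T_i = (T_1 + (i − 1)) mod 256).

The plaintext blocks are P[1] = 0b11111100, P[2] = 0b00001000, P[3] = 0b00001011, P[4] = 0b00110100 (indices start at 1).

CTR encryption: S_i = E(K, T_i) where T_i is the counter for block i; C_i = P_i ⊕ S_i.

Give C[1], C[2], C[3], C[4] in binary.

C[1]: T = 0b00111011, S = E(K, T) = 0b10100111; 0b11111100 ⊕ 0b10100111 = 0b01011011.
C[2]: T = 0b00111100, S = E(K, T) = 0b10101000; 0b00001000 ⊕ 0b10101000 = 0b10100000.
C[3]: T = 0b00111101, S = E(K, T) = 0b10101001; 0b00001011 ⊕ 0b10101001 = 0b10100010.
C[4]: T = 0b00111110, S = E(K, T) = 0b10101010; 0b00110100 ⊕ 0b10101010 = 0b10011110.

C[1] = 0b01011011, C[2] = 0b10100000, C[3] = 0b10100010, C[4] = 0b10011110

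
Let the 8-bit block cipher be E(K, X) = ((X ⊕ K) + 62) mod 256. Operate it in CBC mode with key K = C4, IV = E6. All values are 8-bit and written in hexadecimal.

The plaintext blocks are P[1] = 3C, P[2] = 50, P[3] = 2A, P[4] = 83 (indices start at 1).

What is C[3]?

C[3] = FA

CBC encryption: C_i = E(K, P_i ⊕ C_{i−1}), with C_{0} = IV.
C[1]: P[1] ⊕ E6 = DA; E(K, DA) = 80.
C[2]: P[2] ⊕ 80 = D0; E(K, D0) = 76.
C[3]: P[3] ⊕ 76 = 5C; E(K, 5C) = FA.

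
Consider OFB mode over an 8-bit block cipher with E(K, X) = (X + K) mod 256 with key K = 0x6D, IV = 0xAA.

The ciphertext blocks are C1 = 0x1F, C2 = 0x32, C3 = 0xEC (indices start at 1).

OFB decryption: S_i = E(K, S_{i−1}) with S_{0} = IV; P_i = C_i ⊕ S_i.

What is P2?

P1: S = E(K, 0xAA) = 0x17; 0x1F ⊕ 0x17 = 0x08.
P2: S = E(K, 0x17) = 0x84; 0x32 ⊕ 0x84 = 0xB6.

P2 = 0xB6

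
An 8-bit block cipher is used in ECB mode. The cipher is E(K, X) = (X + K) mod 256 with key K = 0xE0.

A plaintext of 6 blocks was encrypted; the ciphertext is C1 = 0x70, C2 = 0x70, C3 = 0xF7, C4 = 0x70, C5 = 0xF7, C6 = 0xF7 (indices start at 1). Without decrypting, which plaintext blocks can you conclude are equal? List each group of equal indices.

ECB encrypts each block independently with the same key, so equal ciphertext blocks imply equal plaintext blocks.
C1 = C2 = C4 = 0x70, so P1 = P2 = P4.
C3 = C5 = C6 = 0xF7, so P3 = P5 = P6.

P1 = P2 = P4; P3 = P5 = P6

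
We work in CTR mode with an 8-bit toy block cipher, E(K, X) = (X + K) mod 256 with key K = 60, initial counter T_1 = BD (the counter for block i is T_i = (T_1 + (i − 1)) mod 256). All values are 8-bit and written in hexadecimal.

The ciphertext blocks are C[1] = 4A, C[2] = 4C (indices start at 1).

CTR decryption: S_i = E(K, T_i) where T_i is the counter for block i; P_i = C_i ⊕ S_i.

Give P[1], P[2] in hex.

P[1] = 57, P[2] = 52

P[1]: T = BD, S = E(K, T) = 1D; 4A ⊕ 1D = 57.
P[2]: T = BE, S = E(K, T) = 1E; 4C ⊕ 1E = 52.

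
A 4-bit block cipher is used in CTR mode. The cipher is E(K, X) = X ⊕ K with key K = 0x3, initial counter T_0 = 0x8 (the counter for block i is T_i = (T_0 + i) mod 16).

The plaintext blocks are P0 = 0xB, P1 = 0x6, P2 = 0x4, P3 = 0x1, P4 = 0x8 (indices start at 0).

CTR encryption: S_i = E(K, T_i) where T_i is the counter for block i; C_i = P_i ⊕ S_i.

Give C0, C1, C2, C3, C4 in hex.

C0: T = 0x8, S = E(K, T) = 0xB; 0xB ⊕ 0xB = 0x0.
C1: T = 0x9, S = E(K, T) = 0xA; 0x6 ⊕ 0xA = 0xC.
C2: T = 0xA, S = E(K, T) = 0x9; 0x4 ⊕ 0x9 = 0xD.
C3: T = 0xB, S = E(K, T) = 0x8; 0x1 ⊕ 0x8 = 0x9.
C4: T = 0xC, S = E(K, T) = 0xF; 0x8 ⊕ 0xF = 0x7.

C0 = 0x0, C1 = 0xC, C2 = 0xD, C3 = 0x9, C4 = 0x7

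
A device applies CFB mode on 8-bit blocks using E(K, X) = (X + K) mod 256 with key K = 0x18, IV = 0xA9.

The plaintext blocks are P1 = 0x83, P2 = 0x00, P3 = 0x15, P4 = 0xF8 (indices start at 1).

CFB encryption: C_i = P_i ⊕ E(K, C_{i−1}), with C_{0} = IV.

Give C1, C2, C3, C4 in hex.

C1 = 0x42, C2 = 0x5A, C3 = 0x67, C4 = 0x87

C1: E(K, 0xA9) = 0xC1; 0x83 ⊕ 0xC1 = 0x42.
C2: E(K, 0x42) = 0x5A; 0x00 ⊕ 0x5A = 0x5A.
C3: E(K, 0x5A) = 0x72; 0x15 ⊕ 0x72 = 0x67.
C4: E(K, 0x67) = 0x7F; 0xF8 ⊕ 0x7F = 0x87.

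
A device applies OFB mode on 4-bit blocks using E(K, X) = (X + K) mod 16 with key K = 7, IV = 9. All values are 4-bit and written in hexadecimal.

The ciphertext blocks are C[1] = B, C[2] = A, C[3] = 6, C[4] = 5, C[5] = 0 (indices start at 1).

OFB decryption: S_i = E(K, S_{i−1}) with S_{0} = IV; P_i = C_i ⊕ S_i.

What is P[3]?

P[1]: S = E(K, 9) = 0; B ⊕ 0 = B.
P[2]: S = E(K, 0) = 7; A ⊕ 7 = D.
P[3]: S = E(K, 7) = E; 6 ⊕ E = 8.

P[3] = 8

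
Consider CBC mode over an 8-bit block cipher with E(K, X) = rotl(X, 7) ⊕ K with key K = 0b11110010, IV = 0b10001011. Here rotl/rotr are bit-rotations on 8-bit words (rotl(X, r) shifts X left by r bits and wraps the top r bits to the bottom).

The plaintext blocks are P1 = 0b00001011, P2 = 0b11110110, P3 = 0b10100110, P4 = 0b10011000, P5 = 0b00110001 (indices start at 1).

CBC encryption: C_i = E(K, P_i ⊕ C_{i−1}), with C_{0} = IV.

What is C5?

C1: P1 ⊕ 0b10001011 = 0b10000000; E(K, 0b10000000) = 0b10110010.
C2: P2 ⊕ 0b10110010 = 0b01000100; E(K, 0b01000100) = 0b11010000.
C3: P3 ⊕ 0b11010000 = 0b01110110; E(K, 0b01110110) = 0b11001001.
C4: P4 ⊕ 0b11001001 = 0b01010001; E(K, 0b01010001) = 0b01011010.
C5: P5 ⊕ 0b01011010 = 0b01101011; E(K, 0b01101011) = 0b01000111.

C5 = 0b01000111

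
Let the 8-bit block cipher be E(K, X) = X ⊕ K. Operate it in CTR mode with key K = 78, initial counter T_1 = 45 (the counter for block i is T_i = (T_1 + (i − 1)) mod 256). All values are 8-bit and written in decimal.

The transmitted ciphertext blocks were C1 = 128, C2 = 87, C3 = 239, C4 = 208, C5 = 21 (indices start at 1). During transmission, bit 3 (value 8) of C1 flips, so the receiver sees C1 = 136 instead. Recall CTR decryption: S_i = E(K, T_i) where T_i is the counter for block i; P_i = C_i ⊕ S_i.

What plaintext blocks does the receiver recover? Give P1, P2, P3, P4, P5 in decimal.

Only C1 changed, to 136. In CTR, a change in C_i flips the same bit in P_i only; the keystream is unaffected. Decrypting the received ciphertext:
P1: T = 45, S = E(K, T) = 99; 136 ⊕ 99 = 235.
P2: T = 46, S = E(K, T) = 96; 87 ⊕ 96 = 55.
P3: T = 47, S = E(K, T) = 97; 239 ⊕ 97 = 142.
P4: T = 48, S = E(K, T) = 126; 208 ⊕ 126 = 174.
P5: T = 49, S = E(K, T) = 127; 21 ⊕ 127 = 106.
Blocks that differ from the original plaintext: P1.

P1 = 235, P2 = 55, P3 = 142, P4 = 174, P5 = 106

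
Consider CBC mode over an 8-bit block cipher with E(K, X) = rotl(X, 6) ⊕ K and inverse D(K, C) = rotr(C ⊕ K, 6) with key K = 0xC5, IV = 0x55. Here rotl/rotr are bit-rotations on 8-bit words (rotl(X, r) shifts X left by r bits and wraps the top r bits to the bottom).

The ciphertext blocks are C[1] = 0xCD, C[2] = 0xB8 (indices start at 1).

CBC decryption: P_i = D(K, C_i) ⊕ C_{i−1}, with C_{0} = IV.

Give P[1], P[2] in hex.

P[1] = 0x75, P[2] = 0x38

P[1]: D(K, 0xCD) = 0x20; 0x20 ⊕ 0x55 = 0x75.
P[2]: D(K, 0xB8) = 0xF5; 0xF5 ⊕ 0xCD = 0x38.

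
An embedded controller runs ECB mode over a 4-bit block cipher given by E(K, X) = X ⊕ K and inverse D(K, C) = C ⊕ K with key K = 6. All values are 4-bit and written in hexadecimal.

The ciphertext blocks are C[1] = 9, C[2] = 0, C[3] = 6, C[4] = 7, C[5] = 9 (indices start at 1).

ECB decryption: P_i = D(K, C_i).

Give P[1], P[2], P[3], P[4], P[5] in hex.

P[1] = F, P[2] = 6, P[3] = 0, P[4] = 1, P[5] = F

P[1]: D(K, 9) = F.
P[2]: D(K, 0) = 6.
P[3]: D(K, 6) = 0.
P[4]: D(K, 7) = 1.
P[5]: D(K, 9) = F.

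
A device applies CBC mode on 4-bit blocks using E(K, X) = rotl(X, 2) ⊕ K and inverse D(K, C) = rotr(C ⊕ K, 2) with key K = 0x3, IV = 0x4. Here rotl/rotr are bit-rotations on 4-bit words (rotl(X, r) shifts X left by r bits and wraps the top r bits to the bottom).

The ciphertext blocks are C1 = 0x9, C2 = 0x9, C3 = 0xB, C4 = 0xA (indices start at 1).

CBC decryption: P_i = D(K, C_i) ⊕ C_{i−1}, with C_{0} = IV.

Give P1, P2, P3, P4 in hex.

P1: D(K, 0x9) = 0xA; 0xA ⊕ 0x4 = 0xE.
P2: D(K, 0x9) = 0xA; 0xA ⊕ 0x9 = 0x3.
P3: D(K, 0xB) = 0x2; 0x2 ⊕ 0x9 = 0xB.
P4: D(K, 0xA) = 0x6; 0x6 ⊕ 0xB = 0xD.

P1 = 0xE, P2 = 0x3, P3 = 0xB, P4 = 0xD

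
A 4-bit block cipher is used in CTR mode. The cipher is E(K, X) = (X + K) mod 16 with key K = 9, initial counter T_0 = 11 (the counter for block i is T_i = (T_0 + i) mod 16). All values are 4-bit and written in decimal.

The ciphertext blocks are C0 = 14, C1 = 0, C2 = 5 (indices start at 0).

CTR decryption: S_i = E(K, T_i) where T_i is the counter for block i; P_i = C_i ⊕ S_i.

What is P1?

P1: T = 12, S = E(K, T) = 5; 0 ⊕ 5 = 5.

P1 = 5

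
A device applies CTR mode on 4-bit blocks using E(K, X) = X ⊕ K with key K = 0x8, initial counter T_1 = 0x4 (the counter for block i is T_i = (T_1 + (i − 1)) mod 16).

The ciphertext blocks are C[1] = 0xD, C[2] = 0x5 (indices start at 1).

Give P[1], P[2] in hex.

CTR decryption: S_i = E(K, T_i) where T_i is the counter for block i; P_i = C_i ⊕ S_i.
P[1]: T = 0x4, S = E(K, T) = 0xC; 0xD ⊕ 0xC = 0x1.
P[2]: T = 0x5, S = E(K, T) = 0xD; 0x5 ⊕ 0xD = 0x8.

P[1] = 0x1, P[2] = 0x8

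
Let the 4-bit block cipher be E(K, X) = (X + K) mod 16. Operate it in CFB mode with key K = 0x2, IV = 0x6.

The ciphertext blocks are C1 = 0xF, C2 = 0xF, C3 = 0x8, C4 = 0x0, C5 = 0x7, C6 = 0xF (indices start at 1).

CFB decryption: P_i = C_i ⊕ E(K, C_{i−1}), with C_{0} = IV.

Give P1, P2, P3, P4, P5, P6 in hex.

P1 = 0x7, P2 = 0xE, P3 = 0x9, P4 = 0xA, P5 = 0x5, P6 = 0x6

P1: E(K, 0x6) = 0x8; 0xF ⊕ 0x8 = 0x7.
P2: E(K, 0xF) = 0x1; 0xF ⊕ 0x1 = 0xE.
P3: E(K, 0xF) = 0x1; 0x8 ⊕ 0x1 = 0x9.
P4: E(K, 0x8) = 0xA; 0x0 ⊕ 0xA = 0xA.
P5: E(K, 0x0) = 0x2; 0x7 ⊕ 0x2 = 0x5.
P6: E(K, 0x7) = 0x9; 0xF ⊕ 0x9 = 0x6.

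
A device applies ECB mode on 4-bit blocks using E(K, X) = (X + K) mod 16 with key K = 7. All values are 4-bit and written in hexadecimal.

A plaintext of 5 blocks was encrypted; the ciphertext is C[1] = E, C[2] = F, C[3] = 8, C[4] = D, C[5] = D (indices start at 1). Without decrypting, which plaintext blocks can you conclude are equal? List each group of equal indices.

ECB encrypts each block independently with the same key, so equal ciphertext blocks imply equal plaintext blocks.
C[4] = C[5] = D, so P[4] = P[5].

P[4] = P[5]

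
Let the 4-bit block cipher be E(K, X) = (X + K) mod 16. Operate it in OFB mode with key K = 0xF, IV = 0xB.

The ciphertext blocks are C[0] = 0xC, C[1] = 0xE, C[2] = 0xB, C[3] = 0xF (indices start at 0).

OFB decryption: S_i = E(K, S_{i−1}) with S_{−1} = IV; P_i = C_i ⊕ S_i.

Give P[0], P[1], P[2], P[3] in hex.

P[0]: S = E(K, 0xB) = 0xA; 0xC ⊕ 0xA = 0x6.
P[1]: S = E(K, 0xA) = 0x9; 0xE ⊕ 0x9 = 0x7.
P[2]: S = E(K, 0x9) = 0x8; 0xB ⊕ 0x8 = 0x3.
P[3]: S = E(K, 0x8) = 0x7; 0xF ⊕ 0x7 = 0x8.

P[0] = 0x6, P[1] = 0x7, P[2] = 0x3, P[3] = 0x8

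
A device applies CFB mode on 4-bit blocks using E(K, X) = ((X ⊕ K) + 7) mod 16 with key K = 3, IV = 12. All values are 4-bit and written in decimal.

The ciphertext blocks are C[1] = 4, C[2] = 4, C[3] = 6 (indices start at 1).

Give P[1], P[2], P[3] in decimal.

CFB decryption: P_i = C_i ⊕ E(K, C_{i−1}), with C_{0} = IV.
P[1]: E(K, 12) = 6; 4 ⊕ 6 = 2.
P[2]: E(K, 4) = 14; 4 ⊕ 14 = 10.
P[3]: E(K, 4) = 14; 6 ⊕ 14 = 8.

P[1] = 2, P[2] = 10, P[3] = 8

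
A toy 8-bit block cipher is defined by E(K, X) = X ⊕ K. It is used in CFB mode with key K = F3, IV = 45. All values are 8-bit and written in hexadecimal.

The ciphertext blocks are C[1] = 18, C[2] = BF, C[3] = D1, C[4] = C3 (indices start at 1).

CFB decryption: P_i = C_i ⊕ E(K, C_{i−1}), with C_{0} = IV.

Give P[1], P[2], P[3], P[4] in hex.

P[1]: E(K, 45) = B6; 18 ⊕ B6 = AE.
P[2]: E(K, 18) = EB; BF ⊕ EB = 54.
P[3]: E(K, BF) = 4C; D1 ⊕ 4C = 9D.
P[4]: E(K, D1) = 22; C3 ⊕ 22 = E1.

P[1] = AE, P[2] = 54, P[3] = 9D, P[4] = E1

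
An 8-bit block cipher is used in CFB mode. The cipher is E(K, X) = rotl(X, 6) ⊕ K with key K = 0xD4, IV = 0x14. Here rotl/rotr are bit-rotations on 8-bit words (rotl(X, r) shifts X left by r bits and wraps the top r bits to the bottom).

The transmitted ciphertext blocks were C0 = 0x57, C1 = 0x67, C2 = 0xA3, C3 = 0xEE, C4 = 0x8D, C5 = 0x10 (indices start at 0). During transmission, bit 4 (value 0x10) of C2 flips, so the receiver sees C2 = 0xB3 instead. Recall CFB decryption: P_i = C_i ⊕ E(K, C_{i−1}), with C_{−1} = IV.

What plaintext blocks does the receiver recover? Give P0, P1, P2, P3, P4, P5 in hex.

P0 = 0x86, P1 = 0x66, P2 = 0xBE, P3 = 0xD6, P4 = 0xE2, P5 = 0xA7

Only C2 changed, to 0xB3. In CFB, a change in C_i flips the same bit in P_i and garbles P_{i+1}. Decrypting the received ciphertext:
P0: E(K, 0x14) = 0xD1; 0x57 ⊕ 0xD1 = 0x86.
P1: E(K, 0x57) = 0x01; 0x67 ⊕ 0x01 = 0x66.
P2: E(K, 0x67) = 0x0D; 0xB3 ⊕ 0x0D = 0xBE.
P3: E(K, 0xB3) = 0x38; 0xEE ⊕ 0x38 = 0xD6.
P4: E(K, 0xEE) = 0x6F; 0x8D ⊕ 0x6F = 0xE2.
P5: E(K, 0x8D) = 0xB7; 0x10 ⊕ 0xB7 = 0xA7.
Blocks that differ from the original plaintext: P2, P3.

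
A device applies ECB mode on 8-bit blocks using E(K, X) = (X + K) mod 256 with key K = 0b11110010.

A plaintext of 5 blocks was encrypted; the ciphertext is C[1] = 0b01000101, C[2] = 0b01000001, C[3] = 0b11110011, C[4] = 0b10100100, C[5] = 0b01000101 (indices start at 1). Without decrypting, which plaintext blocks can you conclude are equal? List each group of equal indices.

ECB encrypts each block independently with the same key, so equal ciphertext blocks imply equal plaintext blocks.
C[1] = C[5] = 0b01000101, so P[1] = P[5].

P[1] = P[5]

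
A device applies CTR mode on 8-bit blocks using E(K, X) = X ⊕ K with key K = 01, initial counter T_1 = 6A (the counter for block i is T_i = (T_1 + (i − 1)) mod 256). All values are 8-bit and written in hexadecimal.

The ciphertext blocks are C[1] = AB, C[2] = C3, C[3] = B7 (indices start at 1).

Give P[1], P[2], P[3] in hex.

P[1] = C0, P[2] = A9, P[3] = DA

CTR decryption: S_i = E(K, T_i) where T_i is the counter for block i; P_i = C_i ⊕ S_i.
P[1]: T = 6A, S = E(K, T) = 6B; AB ⊕ 6B = C0.
P[2]: T = 6B, S = E(K, T) = 6A; C3 ⊕ 6A = A9.
P[3]: T = 6C, S = E(K, T) = 6D; B7 ⊕ 6D = DA.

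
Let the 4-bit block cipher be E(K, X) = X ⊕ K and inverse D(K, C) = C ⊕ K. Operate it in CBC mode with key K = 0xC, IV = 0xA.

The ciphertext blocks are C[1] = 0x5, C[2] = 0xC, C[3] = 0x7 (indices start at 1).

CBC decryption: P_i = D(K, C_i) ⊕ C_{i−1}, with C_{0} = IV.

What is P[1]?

P[1]: D(K, 0x5) = 0x9; 0x9 ⊕ 0xA = 0x3.

P[1] = 0x3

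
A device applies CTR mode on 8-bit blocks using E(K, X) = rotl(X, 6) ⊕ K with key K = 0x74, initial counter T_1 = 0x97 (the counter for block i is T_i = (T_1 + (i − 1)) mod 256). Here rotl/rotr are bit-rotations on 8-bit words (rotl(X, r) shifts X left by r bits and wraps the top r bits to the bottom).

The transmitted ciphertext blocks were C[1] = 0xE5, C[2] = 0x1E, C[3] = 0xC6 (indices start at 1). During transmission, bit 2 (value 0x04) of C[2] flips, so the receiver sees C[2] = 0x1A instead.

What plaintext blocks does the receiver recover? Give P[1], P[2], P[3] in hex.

CTR decryption: S_i = E(K, T_i) where T_i is the counter for block i; P_i = C_i ⊕ S_i.
Only C[2] changed, to 0x1A. In CTR, a change in C_i flips the same bit in P_i only; the keystream is unaffected. Decrypting the received ciphertext:
P[1]: T = 0x97, S = E(K, T) = 0x91; 0xE5 ⊕ 0x91 = 0x74.
P[2]: T = 0x98, S = E(K, T) = 0x52; 0x1A ⊕ 0x52 = 0x48.
P[3]: T = 0x99, S = E(K, T) = 0x12; 0xC6 ⊕ 0x12 = 0xD4.
Blocks that differ from the original plaintext: P[2].

P[1] = 0x74, P[2] = 0x48, P[3] = 0xD4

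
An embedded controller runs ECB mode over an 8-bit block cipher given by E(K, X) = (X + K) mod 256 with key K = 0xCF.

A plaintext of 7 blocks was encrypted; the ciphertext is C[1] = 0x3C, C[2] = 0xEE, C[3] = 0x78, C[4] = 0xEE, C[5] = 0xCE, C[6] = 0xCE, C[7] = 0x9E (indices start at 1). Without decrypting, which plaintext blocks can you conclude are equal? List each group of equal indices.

ECB encrypts each block independently with the same key, so equal ciphertext blocks imply equal plaintext blocks.
C[2] = C[4] = 0xEE, so P[2] = P[4].
C[5] = C[6] = 0xCE, so P[5] = P[6].

P[2] = P[4]; P[5] = P[6]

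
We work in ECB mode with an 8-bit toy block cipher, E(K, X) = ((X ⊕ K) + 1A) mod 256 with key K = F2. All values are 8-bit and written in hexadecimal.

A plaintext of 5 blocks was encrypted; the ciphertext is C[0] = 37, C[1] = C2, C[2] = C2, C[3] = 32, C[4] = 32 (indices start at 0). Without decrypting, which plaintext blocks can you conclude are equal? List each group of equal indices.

ECB encrypts each block independently with the same key, so equal ciphertext blocks imply equal plaintext blocks.
C[1] = C[2] = C2, so P[1] = P[2].
C[3] = C[4] = 32, so P[3] = P[4].

P[1] = P[2]; P[3] = P[4]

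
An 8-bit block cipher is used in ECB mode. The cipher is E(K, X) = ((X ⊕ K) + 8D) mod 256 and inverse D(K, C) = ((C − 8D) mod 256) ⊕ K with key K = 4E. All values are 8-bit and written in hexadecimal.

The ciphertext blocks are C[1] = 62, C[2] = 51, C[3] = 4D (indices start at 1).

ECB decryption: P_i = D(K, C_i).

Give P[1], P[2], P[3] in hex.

P[1]: D(K, 62) = 9B.
P[2]: D(K, 51) = 8A.
P[3]: D(K, 4D) = 8E.

P[1] = 9B, P[2] = 8A, P[3] = 8E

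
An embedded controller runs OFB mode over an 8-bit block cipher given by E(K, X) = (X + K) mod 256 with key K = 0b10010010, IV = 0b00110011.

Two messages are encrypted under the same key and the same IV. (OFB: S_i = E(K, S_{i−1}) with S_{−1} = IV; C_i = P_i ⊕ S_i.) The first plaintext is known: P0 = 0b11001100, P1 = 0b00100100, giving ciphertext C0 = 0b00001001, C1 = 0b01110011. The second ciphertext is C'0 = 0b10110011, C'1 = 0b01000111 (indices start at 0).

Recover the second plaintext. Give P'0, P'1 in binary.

P'0 = 0b01110110, P'1 = 0b00010000

In OFB with a reused IV, both messages share the same keystream S_i, so C_i ⊕ C'_i = P_i ⊕ P'_i and thus P'_i = P_i ⊕ C_i ⊕ C'_i.
P'0: 0b11001100 ⊕ 0b00001001 ⊕ 0b10110011 = 0b01110110.
P'1: 0b00100100 ⊕ 0b01110011 ⊕ 0b01000111 = 0b00010000.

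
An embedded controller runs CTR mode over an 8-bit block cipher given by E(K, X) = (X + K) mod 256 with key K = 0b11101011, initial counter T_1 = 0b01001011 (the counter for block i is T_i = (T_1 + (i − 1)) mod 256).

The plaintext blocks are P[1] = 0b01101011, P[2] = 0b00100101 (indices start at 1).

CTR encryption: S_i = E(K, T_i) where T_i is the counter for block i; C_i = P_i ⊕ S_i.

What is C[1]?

C[1]: T = 0b01001011, S = E(K, T) = 0b00110110; 0b01101011 ⊕ 0b00110110 = 0b01011101.

C[1] = 0b01011101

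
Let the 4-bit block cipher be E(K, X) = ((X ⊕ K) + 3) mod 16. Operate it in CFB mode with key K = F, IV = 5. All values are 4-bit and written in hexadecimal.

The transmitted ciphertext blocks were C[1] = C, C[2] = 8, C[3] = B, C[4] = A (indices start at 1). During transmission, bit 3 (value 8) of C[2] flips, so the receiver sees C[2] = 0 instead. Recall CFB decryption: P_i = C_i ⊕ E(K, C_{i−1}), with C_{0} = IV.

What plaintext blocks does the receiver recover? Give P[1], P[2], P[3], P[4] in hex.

P[1] = 1, P[2] = 6, P[3] = 9, P[4] = D

Only C[2] changed, to 0. In CFB, a change in C_i flips the same bit in P_i and garbles P_{i+1}. Decrypting the received ciphertext:
P[1]: E(K, 5) = D; C ⊕ D = 1.
P[2]: E(K, C) = 6; 0 ⊕ 6 = 6.
P[3]: E(K, 0) = 2; B ⊕ 2 = 9.
P[4]: E(K, B) = 7; A ⊕ 7 = D.
Blocks that differ from the original plaintext: P[2], P[3].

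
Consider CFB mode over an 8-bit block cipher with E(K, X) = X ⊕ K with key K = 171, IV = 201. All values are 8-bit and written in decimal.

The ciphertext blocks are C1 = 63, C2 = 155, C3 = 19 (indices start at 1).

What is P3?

CFB decryption: P_i = C_i ⊕ E(K, C_{i−1}), with C_{0} = IV.
P3: E(K, 155) = 48; 19 ⊕ 48 = 35.

P3 = 35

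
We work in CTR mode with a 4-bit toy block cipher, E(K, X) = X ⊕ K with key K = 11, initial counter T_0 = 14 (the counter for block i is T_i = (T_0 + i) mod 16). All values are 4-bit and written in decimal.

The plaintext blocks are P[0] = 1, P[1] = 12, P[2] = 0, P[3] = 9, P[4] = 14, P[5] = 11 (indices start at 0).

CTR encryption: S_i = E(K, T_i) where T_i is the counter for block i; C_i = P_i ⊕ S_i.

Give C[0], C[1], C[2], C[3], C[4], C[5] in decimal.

C[0]: T = 14, S = E(K, T) = 5; 1 ⊕ 5 = 4.
C[1]: T = 15, S = E(K, T) = 4; 12 ⊕ 4 = 8.
C[2]: T = 0, S = E(K, T) = 11; 0 ⊕ 11 = 11.
C[3]: T = 1, S = E(K, T) = 10; 9 ⊕ 10 = 3.
C[4]: T = 2, S = E(K, T) = 9; 14 ⊕ 9 = 7.
C[5]: T = 3, S = E(K, T) = 8; 11 ⊕ 8 = 3.

C[0] = 4, C[1] = 8, C[2] = 11, C[3] = 3, C[4] = 7, C[5] = 3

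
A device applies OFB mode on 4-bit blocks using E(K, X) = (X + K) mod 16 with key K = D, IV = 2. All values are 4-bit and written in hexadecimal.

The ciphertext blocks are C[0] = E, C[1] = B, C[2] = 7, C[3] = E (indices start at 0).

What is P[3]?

P[3] = 8

OFB decryption: S_i = E(K, S_{i−1}) with S_{−1} = IV; P_i = C_i ⊕ S_i.
P[0]: S = E(K, 2) = F; E ⊕ F = 1.
P[1]: S = E(K, F) = C; B ⊕ C = 7.
P[2]: S = E(K, C) = 9; 7 ⊕ 9 = E.
P[3]: S = E(K, 9) = 6; E ⊕ 6 = 8.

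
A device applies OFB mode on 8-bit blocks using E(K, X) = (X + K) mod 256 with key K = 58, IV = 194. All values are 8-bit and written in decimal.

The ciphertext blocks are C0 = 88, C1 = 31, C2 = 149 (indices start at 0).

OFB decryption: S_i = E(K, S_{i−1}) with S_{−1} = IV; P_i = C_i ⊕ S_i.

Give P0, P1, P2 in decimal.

P0: S = E(K, 194) = 252; 88 ⊕ 252 = 164.
P1: S = E(K, 252) = 54; 31 ⊕ 54 = 41.
P2: S = E(K, 54) = 112; 149 ⊕ 112 = 229.

P0 = 164, P1 = 41, P2 = 229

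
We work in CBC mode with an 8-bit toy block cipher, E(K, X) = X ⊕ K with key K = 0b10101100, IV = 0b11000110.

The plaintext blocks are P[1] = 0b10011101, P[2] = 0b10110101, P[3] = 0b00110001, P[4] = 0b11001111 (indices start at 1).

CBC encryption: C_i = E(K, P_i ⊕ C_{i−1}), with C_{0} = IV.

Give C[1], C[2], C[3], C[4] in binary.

C[1]: P[1] ⊕ 0b11000110 = 0b01011011; E(K, 0b01011011) = 0b11110111.
C[2]: P[2] ⊕ 0b11110111 = 0b01000010; E(K, 0b01000010) = 0b11101110.
C[3]: P[3] ⊕ 0b11101110 = 0b11011111; E(K, 0b11011111) = 0b01110011.
C[4]: P[4] ⊕ 0b01110011 = 0b10111100; E(K, 0b10111100) = 0b00010000.

C[1] = 0b11110111, C[2] = 0b11101110, C[3] = 0b01110011, C[4] = 0b00010000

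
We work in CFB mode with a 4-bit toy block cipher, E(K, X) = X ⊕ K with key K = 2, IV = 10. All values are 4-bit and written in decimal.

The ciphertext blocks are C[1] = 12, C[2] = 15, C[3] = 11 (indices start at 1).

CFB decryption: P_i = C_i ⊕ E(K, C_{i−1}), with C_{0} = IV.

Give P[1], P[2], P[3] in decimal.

P[1] = 4, P[2] = 1, P[3] = 6

P[1]: E(K, 10) = 8; 12 ⊕ 8 = 4.
P[2]: E(K, 12) = 14; 15 ⊕ 14 = 1.
P[3]: E(K, 15) = 13; 11 ⊕ 13 = 6.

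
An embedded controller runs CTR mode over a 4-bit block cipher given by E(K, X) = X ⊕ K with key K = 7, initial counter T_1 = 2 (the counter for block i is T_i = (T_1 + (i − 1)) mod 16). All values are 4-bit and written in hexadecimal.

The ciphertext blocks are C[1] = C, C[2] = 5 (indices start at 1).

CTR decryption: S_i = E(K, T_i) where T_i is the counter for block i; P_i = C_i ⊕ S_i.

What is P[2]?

P[2] = 1

P[2]: T = 3, S = E(K, T) = 4; 5 ⊕ 4 = 1.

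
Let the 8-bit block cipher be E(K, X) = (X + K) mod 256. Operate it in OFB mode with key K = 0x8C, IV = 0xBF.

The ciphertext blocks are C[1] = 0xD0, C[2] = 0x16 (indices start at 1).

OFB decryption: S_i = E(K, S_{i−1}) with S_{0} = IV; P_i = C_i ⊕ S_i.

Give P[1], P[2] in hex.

P[1] = 0x9B, P[2] = 0xC1

P[1]: S = E(K, 0xBF) = 0x4B; 0xD0 ⊕ 0x4B = 0x9B.
P[2]: S = E(K, 0x4B) = 0xD7; 0x16 ⊕ 0xD7 = 0xC1.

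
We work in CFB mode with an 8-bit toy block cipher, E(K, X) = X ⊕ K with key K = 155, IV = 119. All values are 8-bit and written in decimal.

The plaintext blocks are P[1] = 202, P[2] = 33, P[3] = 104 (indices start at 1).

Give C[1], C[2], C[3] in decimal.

CFB encryption: C_i = P_i ⊕ E(K, C_{i−1}), with C_{0} = IV.
C[1]: E(K, 119) = 236; 202 ⊕ 236 = 38.
C[2]: E(K, 38) = 189; 33 ⊕ 189 = 156.
C[3]: E(K, 156) = 7; 104 ⊕ 7 = 111.

C[1] = 38, C[2] = 156, C[3] = 111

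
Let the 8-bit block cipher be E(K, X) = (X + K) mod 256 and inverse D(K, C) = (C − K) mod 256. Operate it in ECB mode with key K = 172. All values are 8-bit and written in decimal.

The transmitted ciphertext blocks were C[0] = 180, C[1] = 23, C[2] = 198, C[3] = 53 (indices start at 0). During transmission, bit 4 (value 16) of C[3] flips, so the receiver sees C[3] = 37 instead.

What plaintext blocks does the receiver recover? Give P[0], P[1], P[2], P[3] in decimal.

ECB decryption: P_i = D(K, C_i).
Only C[3] changed, to 37. In ECB, a change in C_i affects only P_i. Decrypting the received ciphertext:
P[0]: D(K, 180) = 8.
P[1]: D(K, 23) = 107.
P[2]: D(K, 198) = 26.
P[3]: D(K, 37) = 121.
Blocks that differ from the original plaintext: P[3].

P[0] = 8, P[1] = 107, P[2] = 26, P[3] = 121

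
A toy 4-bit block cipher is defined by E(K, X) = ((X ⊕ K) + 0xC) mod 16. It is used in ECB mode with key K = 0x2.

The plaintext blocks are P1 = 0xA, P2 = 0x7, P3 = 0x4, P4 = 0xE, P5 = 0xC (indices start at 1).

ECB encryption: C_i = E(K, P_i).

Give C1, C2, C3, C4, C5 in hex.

C1: E(K, 0xA) = 0x4.
C2: E(K, 0x7) = 0x1.
C3: E(K, 0x4) = 0x2.
C4: E(K, 0xE) = 0x8.
C5: E(K, 0xC) = 0xA.

C1 = 0x4, C2 = 0x1, C3 = 0x2, C4 = 0x8, C5 = 0xA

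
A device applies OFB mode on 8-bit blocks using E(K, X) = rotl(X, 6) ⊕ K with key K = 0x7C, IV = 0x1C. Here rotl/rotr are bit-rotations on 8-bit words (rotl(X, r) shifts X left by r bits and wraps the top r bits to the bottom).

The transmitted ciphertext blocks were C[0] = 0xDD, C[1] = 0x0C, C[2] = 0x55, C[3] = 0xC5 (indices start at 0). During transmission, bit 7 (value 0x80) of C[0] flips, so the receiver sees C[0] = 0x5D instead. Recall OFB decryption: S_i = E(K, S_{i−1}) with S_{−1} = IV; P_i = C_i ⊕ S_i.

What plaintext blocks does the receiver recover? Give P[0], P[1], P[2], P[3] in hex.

P[0] = 0x26, P[1] = 0xAE, P[2] = 0x81, P[3] = 0x8C

Only C[0] changed, to 0x5D. In OFB, a change in C_i flips the same bit in P_i only; the keystream is unaffected. Decrypting the received ciphertext:
P[0]: S = E(K, 0x1C) = 0x7B; 0x5D ⊕ 0x7B = 0x26.
P[1]: S = E(K, 0x7B) = 0xA2; 0x0C ⊕ 0xA2 = 0xAE.
P[2]: S = E(K, 0xA2) = 0xD4; 0x55 ⊕ 0xD4 = 0x81.
P[3]: S = E(K, 0xD4) = 0x49; 0xC5 ⊕ 0x49 = 0x8C.
Blocks that differ from the original plaintext: P[0].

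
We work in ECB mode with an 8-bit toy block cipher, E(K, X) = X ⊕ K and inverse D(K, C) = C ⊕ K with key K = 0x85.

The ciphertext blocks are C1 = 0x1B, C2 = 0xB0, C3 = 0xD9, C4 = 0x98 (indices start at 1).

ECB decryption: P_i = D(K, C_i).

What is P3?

P3: D(K, 0xD9) = 0x5C.

P3 = 0x5C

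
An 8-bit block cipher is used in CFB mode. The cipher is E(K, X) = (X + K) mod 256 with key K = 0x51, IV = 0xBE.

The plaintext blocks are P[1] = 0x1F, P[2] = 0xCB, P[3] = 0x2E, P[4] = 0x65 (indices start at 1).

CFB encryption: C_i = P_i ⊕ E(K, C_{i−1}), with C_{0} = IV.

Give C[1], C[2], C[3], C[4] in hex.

C[1] = 0x10, C[2] = 0xAA, C[3] = 0xD5, C[4] = 0x43

C[1]: E(K, 0xBE) = 0x0F; 0x1F ⊕ 0x0F = 0x10.
C[2]: E(K, 0x10) = 0x61; 0xCB ⊕ 0x61 = 0xAA.
C[3]: E(K, 0xAA) = 0xFB; 0x2E ⊕ 0xFB = 0xD5.
C[4]: E(K, 0xD5) = 0x26; 0x65 ⊕ 0x26 = 0x43.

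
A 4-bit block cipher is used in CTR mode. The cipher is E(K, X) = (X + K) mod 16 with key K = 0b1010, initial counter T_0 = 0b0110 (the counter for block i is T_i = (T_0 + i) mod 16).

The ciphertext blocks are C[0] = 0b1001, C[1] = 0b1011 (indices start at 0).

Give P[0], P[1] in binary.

P[0] = 0b1001, P[1] = 0b1010

CTR decryption: S_i = E(K, T_i) where T_i is the counter for block i; P_i = C_i ⊕ S_i.
P[0]: T = 0b0110, S = E(K, T) = 0b0000; 0b1001 ⊕ 0b0000 = 0b1001.
P[1]: T = 0b0111, S = E(K, T) = 0b0001; 0b1011 ⊕ 0b0001 = 0b1010.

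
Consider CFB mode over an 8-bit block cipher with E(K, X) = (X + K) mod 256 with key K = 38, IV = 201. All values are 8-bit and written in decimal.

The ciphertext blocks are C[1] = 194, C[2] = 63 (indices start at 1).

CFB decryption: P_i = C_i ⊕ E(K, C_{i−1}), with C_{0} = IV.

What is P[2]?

P[2]: E(K, 194) = 232; 63 ⊕ 232 = 215.

P[2] = 215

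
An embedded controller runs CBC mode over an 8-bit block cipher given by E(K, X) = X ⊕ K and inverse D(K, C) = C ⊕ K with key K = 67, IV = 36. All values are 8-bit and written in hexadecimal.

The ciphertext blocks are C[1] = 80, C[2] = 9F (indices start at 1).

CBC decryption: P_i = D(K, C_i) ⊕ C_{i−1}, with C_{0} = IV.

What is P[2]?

P[2] = 78

P[2]: D(K, 9F) = F8; F8 ⊕ 80 = 78.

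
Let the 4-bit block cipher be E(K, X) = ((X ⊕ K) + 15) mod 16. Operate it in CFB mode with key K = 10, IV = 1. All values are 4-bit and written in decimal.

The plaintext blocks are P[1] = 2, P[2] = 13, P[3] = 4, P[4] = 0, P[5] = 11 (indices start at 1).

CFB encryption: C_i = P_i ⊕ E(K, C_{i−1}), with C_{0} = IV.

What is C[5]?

C[5] = 4

C[1]: E(K, 1) = 10; 2 ⊕ 10 = 8.
C[2]: E(K, 8) = 1; 13 ⊕ 1 = 12.
C[3]: E(K, 12) = 5; 4 ⊕ 5 = 1.
C[4]: E(K, 1) = 10; 0 ⊕ 10 = 10.
C[5]: E(K, 10) = 15; 11 ⊕ 15 = 4.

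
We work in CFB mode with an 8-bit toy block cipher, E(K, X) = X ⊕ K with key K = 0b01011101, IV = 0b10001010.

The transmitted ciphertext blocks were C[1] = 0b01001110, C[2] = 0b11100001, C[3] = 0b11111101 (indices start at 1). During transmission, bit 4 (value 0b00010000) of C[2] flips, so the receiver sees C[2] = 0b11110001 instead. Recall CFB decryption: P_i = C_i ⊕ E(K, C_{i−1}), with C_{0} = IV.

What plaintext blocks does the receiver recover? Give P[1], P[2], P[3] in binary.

Only C[2] changed, to 0b11110001. In CFB, a change in C_i flips the same bit in P_i and garbles P_{i+1}. Decrypting the received ciphertext:
P[1]: E(K, 0b10001010) = 0b11010111; 0b01001110 ⊕ 0b11010111 = 0b10011001.
P[2]: E(K, 0b01001110) = 0b00010011; 0b11110001 ⊕ 0b00010011 = 0b11100010.
P[3]: E(K, 0b11110001) = 0b10101100; 0b11111101 ⊕ 0b10101100 = 0b01010001.
Blocks that differ from the original plaintext: P[2], P[3].

P[1] = 0b10011001, P[2] = 0b11100010, P[3] = 0b01010001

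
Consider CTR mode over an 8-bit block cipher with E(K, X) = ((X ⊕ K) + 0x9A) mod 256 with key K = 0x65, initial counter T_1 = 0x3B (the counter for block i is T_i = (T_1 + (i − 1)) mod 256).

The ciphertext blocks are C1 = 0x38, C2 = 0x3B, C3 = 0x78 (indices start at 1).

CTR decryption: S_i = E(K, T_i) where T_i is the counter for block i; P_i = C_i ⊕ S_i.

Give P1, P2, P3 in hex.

P1 = 0xC0, P2 = 0xC8, P3 = 0x8A

P1: T = 0x3B, S = E(K, T) = 0xF8; 0x38 ⊕ 0xF8 = 0xC0.
P2: T = 0x3C, S = E(K, T) = 0xF3; 0x3B ⊕ 0xF3 = 0xC8.
P3: T = 0x3D, S = E(K, T) = 0xF2; 0x78 ⊕ 0xF2 = 0x8A.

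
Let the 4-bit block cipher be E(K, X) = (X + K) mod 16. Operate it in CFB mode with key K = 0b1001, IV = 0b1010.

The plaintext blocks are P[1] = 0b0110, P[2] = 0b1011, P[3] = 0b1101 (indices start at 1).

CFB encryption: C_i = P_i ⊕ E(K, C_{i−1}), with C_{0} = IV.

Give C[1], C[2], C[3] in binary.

C[1]: E(K, 0b1010) = 0b0011; 0b0110 ⊕ 0b0011 = 0b0101.
C[2]: E(K, 0b0101) = 0b1110; 0b1011 ⊕ 0b1110 = 0b0101.
C[3]: E(K, 0b0101) = 0b1110; 0b1101 ⊕ 0b1110 = 0b0011.

C[1] = 0b0101, C[2] = 0b0101, C[3] = 0b0011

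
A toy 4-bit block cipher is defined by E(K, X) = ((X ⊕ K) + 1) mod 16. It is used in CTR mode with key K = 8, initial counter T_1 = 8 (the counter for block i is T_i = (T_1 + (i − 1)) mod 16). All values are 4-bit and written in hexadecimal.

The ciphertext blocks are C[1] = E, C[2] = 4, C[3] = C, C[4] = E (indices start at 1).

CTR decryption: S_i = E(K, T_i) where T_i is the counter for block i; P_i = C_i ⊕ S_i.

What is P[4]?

P[4] = A

P[4]: T = B, S = E(K, T) = 4; E ⊕ 4 = A.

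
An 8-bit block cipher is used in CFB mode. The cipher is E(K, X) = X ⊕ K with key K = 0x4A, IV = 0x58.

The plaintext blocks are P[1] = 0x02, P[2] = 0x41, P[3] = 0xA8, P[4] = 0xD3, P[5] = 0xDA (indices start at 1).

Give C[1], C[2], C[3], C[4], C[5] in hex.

C[1] = 0x10, C[2] = 0x1B, C[3] = 0xF9, C[4] = 0x60, C[5] = 0xF0

CFB encryption: C_i = P_i ⊕ E(K, C_{i−1}), with C_{0} = IV.
C[1]: E(K, 0x58) = 0x12; 0x02 ⊕ 0x12 = 0x10.
C[2]: E(K, 0x10) = 0x5A; 0x41 ⊕ 0x5A = 0x1B.
C[3]: E(K, 0x1B) = 0x51; 0xA8 ⊕ 0x51 = 0xF9.
C[4]: E(K, 0xF9) = 0xB3; 0xD3 ⊕ 0xB3 = 0x60.
C[5]: E(K, 0x60) = 0x2A; 0xDA ⊕ 0x2A = 0xF0.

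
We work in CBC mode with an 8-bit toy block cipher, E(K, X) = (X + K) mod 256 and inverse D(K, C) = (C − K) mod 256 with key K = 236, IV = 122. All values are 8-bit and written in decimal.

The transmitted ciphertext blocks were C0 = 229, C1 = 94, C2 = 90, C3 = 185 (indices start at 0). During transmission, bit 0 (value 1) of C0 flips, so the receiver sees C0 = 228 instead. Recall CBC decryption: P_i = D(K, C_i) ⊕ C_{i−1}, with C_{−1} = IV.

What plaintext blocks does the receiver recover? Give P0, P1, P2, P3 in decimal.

P0 = 130, P1 = 150, P2 = 48, P3 = 151

Only C0 changed, to 228. In CBC, a change in C_i garbles P_i and flips the same bit in P_{i+1}. Decrypting the received ciphertext:
P0: D(K, 228) = 248; 248 ⊕ 122 = 130.
P1: D(K, 94) = 114; 114 ⊕ 228 = 150.
P2: D(K, 90) = 110; 110 ⊕ 94 = 48.
P3: D(K, 185) = 205; 205 ⊕ 90 = 151.
Blocks that differ from the original plaintext: P0, P1.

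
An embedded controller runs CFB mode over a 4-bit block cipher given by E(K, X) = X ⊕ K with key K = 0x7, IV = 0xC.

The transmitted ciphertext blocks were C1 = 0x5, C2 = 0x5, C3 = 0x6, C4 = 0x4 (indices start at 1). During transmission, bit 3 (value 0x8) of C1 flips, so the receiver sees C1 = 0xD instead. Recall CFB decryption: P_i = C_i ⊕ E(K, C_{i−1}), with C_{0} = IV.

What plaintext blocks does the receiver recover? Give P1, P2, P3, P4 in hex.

Only C1 changed, to 0xD. In CFB, a change in C_i flips the same bit in P_i and garbles P_{i+1}. Decrypting the received ciphertext:
P1: E(K, 0xC) = 0xB; 0xD ⊕ 0xB = 0x6.
P2: E(K, 0xD) = 0xA; 0x5 ⊕ 0xA = 0xF.
P3: E(K, 0x5) = 0x2; 0x6 ⊕ 0x2 = 0x4.
P4: E(K, 0x6) = 0x1; 0x4 ⊕ 0x1 = 0x5.
Blocks that differ from the original plaintext: P1, P2.

P1 = 0x6, P2 = 0xF, P3 = 0x4, P4 = 0x5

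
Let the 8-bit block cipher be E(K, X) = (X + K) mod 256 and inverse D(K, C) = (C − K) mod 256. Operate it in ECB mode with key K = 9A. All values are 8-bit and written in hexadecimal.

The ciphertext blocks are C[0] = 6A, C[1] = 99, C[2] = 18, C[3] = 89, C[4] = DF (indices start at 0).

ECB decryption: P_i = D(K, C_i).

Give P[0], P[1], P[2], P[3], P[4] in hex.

P[0]: D(K, 6A) = D0.
P[1]: D(K, 99) = FF.
P[2]: D(K, 18) = 7E.
P[3]: D(K, 89) = EF.
P[4]: D(K, DF) = 45.

P[0] = D0, P[1] = FF, P[2] = 7E, P[3] = EF, P[4] = 45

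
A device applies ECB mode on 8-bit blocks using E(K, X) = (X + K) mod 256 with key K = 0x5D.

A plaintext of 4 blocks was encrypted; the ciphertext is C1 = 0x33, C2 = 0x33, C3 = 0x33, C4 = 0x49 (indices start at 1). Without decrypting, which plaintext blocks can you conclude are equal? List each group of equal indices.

P1 = P2 = P3

ECB encrypts each block independently with the same key, so equal ciphertext blocks imply equal plaintext blocks.
C1 = C2 = C3 = 0x33, so P1 = P2 = P3.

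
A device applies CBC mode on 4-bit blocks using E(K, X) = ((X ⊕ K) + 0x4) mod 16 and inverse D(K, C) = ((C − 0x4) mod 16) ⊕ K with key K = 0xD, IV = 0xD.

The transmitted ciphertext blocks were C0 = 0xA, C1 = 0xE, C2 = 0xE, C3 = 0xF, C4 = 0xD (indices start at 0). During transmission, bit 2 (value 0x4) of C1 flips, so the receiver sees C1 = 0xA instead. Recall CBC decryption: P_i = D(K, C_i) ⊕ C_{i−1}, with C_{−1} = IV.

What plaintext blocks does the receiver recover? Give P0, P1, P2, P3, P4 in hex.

P0 = 0x6, P1 = 0x1, P2 = 0xD, P3 = 0x8, P4 = 0xB

Only C1 changed, to 0xA. In CBC, a change in C_i garbles P_i and flips the same bit in P_{i+1}. Decrypting the received ciphertext:
P0: D(K, 0xA) = 0xB; 0xB ⊕ 0xD = 0x6.
P1: D(K, 0xA) = 0xB; 0xB ⊕ 0xA = 0x1.
P2: D(K, 0xE) = 0x7; 0x7 ⊕ 0xA = 0xD.
P3: D(K, 0xF) = 0x6; 0x6 ⊕ 0xE = 0x8.
P4: D(K, 0xD) = 0x4; 0x4 ⊕ 0xF = 0xB.
Blocks that differ from the original plaintext: P1, P2.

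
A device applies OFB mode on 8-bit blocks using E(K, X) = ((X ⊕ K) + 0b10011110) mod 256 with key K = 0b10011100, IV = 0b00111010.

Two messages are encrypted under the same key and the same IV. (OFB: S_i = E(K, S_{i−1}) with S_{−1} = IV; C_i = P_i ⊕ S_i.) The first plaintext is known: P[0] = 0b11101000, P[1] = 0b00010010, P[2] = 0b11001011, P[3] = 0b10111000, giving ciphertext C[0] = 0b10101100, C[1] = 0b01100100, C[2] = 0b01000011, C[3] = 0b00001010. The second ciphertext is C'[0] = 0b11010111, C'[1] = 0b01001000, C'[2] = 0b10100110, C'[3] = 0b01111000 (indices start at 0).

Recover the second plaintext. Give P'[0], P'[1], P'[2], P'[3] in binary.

In OFB with a reused IV, both messages share the same keystream S_i, so C_i ⊕ C'_i = P_i ⊕ P'_i and thus P'_i = P_i ⊕ C_i ⊕ C'_i.
P'[0]: 0b11101000 ⊕ 0b10101100 ⊕ 0b11010111 = 0b10010011.
P'[1]: 0b00010010 ⊕ 0b01100100 ⊕ 0b01001000 = 0b00111110.
P'[2]: 0b11001011 ⊕ 0b01000011 ⊕ 0b10100110 = 0b00101110.
P'[3]: 0b10111000 ⊕ 0b00001010 ⊕ 0b01111000 = 0b11001010.

P'[0] = 0b10010011, P'[1] = 0b00111110, P'[2] = 0b00101110, P'[3] = 0b11001010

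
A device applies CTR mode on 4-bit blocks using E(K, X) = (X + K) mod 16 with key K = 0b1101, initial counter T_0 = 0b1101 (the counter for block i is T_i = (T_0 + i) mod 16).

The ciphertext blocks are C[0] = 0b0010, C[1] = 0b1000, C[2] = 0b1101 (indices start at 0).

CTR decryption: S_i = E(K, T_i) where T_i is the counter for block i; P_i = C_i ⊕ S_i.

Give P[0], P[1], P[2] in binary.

P[0] = 0b1000, P[1] = 0b0011, P[2] = 0b0001

P[0]: T = 0b1101, S = E(K, T) = 0b1010; 0b0010 ⊕ 0b1010 = 0b1000.
P[1]: T = 0b1110, S = E(K, T) = 0b1011; 0b1000 ⊕ 0b1011 = 0b0011.
P[2]: T = 0b1111, S = E(K, T) = 0b1100; 0b1101 ⊕ 0b1100 = 0b0001.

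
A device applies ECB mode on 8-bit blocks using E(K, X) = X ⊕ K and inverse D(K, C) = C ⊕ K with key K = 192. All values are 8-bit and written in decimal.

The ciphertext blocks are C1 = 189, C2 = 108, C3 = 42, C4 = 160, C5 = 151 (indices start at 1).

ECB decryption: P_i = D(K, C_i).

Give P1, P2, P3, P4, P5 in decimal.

P1: D(K, 189) = 125.
P2: D(K, 108) = 172.
P3: D(K, 42) = 234.
P4: D(K, 160) = 96.
P5: D(K, 151) = 87.

P1 = 125, P2 = 172, P3 = 234, P4 = 96, P5 = 87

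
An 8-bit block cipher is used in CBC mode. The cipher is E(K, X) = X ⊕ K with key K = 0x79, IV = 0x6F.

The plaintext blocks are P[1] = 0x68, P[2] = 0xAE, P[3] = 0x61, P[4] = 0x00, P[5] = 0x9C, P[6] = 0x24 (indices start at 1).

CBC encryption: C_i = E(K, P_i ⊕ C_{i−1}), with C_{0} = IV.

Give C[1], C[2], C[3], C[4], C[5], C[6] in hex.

C[1]: P[1] ⊕ 0x6F = 0x07; E(K, 0x07) = 0x7E.
C[2]: P[2] ⊕ 0x7E = 0xD0; E(K, 0xD0) = 0xA9.
C[3]: P[3] ⊕ 0xA9 = 0xC8; E(K, 0xC8) = 0xB1.
C[4]: P[4] ⊕ 0xB1 = 0xB1; E(K, 0xB1) = 0xC8.
C[5]: P[5] ⊕ 0xC8 = 0x54; E(K, 0x54) = 0x2D.
C[6]: P[6] ⊕ 0x2D = 0x09; E(K, 0x09) = 0x70.

C[1] = 0x7E, C[2] = 0xA9, C[3] = 0xB1, C[4] = 0xC8, C[5] = 0x2D, C[6] = 0x70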